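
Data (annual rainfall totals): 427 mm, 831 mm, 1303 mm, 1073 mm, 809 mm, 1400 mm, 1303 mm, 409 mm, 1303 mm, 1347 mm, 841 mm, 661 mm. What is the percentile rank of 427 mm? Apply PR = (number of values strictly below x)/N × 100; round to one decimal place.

8.3

N = 12.
Strictly below 427: 1. Equal to 427: 1.
PR = 1/12 × 100 = 8.3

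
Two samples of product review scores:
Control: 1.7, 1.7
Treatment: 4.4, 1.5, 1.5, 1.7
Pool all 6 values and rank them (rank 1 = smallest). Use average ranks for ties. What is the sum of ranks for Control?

8

Sorted (ascending): 1.5, 1.5, 1.7, 1.7, 1.7, 4.4
The 2 values of 1.5 occupy positions 1–2 → average rank (1+2)/2 = 1.5.
The 3 values of 1.7 occupy positions 3–5 → average rank 4.
Control values → pooled ranks: 1.7→4, 1.7→4
Rank sum = 4 + 4 = 8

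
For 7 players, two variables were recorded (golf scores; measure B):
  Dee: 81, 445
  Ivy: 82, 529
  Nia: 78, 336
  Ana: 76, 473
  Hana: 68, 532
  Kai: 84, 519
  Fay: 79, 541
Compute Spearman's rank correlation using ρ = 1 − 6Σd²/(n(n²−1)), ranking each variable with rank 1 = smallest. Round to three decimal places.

Ranks of variable 1: 5, 6, 3, 2, 1, 7, 4
Ranks of variable 2: 2, 5, 1, 3, 6, 4, 7
d = r₁ − r₂: 3, 1, 2, -1, -5, 3, -3
d²: 9, 1, 4, 1, 25, 9, 9; Σd² = 58
ρ = 1 − 6·58/(7·48) = 1 − 348/336 = -0.036

-0.036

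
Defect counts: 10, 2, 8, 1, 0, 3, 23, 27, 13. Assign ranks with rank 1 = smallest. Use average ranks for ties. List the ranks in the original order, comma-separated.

Sorted (ascending): 0, 1, 2, 3, 8, 10, 13, 23, 27
No ties — each value takes its position as its rank.

6, 3, 5, 2, 1, 4, 8, 9, 7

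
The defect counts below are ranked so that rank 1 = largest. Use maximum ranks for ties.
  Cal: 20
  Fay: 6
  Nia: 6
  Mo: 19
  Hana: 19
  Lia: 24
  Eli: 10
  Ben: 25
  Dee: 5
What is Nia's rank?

8

Sorted (descending): 25, 24, 20, 19, 19, 10, 6, 6, 5
The 2 values of 19 occupy positions 4–5 → each gets rank 5.
The 2 values of 6 occupy positions 7–8 → each gets rank 8.
Nia has value 6 → rank 8.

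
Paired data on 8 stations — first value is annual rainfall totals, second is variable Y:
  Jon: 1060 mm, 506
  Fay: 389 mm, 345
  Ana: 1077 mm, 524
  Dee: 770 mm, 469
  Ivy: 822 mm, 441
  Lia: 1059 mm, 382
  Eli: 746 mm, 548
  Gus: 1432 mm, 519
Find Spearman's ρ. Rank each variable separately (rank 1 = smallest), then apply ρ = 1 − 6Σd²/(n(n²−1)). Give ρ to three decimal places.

0.381

Ranks of variable 1: 6, 1, 7, 3, 4, 5, 2, 8
Ranks of variable 2: 5, 1, 7, 4, 3, 2, 8, 6
d = r₁ − r₂: 1, 0, 0, -1, 1, 3, -6, 2
d²: 1, 0, 0, 1, 1, 9, 36, 4; Σd² = 52
ρ = 1 − 6·52/(8·63) = 1 − 312/504 = 0.381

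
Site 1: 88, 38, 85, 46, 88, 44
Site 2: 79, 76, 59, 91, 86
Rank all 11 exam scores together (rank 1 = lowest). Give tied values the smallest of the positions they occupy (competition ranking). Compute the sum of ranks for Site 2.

34

Sorted (ascending): 38, 44, 46, 59, 76, 79, 85, 86, 88, 88, 91
The 2 values of 88 occupy positions 9–10 → each gets rank 9.
Site 2 values → pooled ranks: 79→6, 76→5, 59→4, 91→11, 86→8
Rank sum = 6 + 5 + 4 + 11 + 8 = 34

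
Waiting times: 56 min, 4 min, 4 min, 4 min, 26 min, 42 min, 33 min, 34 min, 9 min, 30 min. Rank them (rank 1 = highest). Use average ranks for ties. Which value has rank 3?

Sorted (descending): 56, 42, 34, 33, 30, 26, 9, 4, 4, 4
The 3 values of 4 occupy positions 8–10 → average rank 9.
Rank 3 → value 34.

34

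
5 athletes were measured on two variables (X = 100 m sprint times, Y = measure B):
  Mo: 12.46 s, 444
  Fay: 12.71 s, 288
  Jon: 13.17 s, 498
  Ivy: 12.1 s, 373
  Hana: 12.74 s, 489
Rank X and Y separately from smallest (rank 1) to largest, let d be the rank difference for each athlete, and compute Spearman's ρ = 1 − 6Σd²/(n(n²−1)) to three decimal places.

Ranks of variable 1: 2, 3, 5, 1, 4
Ranks of variable 2: 3, 1, 5, 2, 4
d = r₁ − r₂: -1, 2, 0, -1, 0
d²: 1, 4, 0, 1, 0; Σd² = 6
ρ = 1 − 6·6/(5·24) = 1 − 36/120 = 0.700

0.700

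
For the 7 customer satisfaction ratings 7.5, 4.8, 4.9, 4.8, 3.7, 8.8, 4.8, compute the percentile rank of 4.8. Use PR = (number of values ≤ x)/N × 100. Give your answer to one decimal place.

N = 7.
Strictly below 4.8: 1. Equal to 4.8: 3.
PR = 4/7 × 100 = 57.1

57.1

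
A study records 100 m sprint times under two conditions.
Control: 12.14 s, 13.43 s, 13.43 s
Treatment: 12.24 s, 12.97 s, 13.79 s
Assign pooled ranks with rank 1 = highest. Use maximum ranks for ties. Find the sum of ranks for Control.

12

Sorted (descending): 13.79, 13.43, 13.43, 12.97, 12.24, 12.14
The 2 values of 13.43 occupy positions 2–3 → each gets rank 3.
Control values → pooled ranks: 12.14→6, 13.43→3, 13.43→3
Rank sum = 6 + 3 + 3 = 12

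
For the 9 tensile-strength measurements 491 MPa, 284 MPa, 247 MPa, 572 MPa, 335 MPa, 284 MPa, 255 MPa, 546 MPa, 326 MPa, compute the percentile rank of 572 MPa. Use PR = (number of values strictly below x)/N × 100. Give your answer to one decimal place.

88.9

N = 9.
Strictly below 572: 8. Equal to 572: 1.
PR = 8/9 × 100 = 88.9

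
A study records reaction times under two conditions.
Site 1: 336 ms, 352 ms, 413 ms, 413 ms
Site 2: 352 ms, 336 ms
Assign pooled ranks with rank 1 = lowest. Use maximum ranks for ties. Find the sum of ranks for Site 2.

6

Sorted (ascending): 336, 336, 352, 352, 413, 413
The 2 values of 336 occupy positions 1–2 → each gets rank 2.
The 2 values of 352 occupy positions 3–4 → each gets rank 4.
The 2 values of 413 occupy positions 5–6 → each gets rank 6.
Site 2 values → pooled ranks: 352→4, 336→2
Rank sum = 4 + 2 = 6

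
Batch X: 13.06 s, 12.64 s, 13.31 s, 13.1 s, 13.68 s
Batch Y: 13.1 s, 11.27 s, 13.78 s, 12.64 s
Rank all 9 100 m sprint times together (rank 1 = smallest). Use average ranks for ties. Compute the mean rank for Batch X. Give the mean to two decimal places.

5.40

Sorted (ascending): 11.27, 12.64, 12.64, 13.06, 13.1, 13.1, 13.31, 13.68, 13.78
The 2 values of 12.64 occupy positions 2–3 → average rank (2+3)/2 = 2.5.
The 2 values of 13.1 occupy positions 5–6 → average rank (5+6)/2 = 5.5.
Batch X values → pooled ranks: 13.06→4, 12.64→2.5, 13.31→7, 13.1→5.5, 13.68→8
Mean rank = (4 + 2.5 + 7 + 5.5 + 8) / 5 = 5.40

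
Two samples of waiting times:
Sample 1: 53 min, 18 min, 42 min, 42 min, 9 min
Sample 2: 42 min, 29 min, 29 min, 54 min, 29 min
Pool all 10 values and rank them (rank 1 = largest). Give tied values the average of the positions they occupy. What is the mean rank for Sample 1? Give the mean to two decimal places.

5.80

Sorted (descending): 54, 53, 42, 42, 42, 29, 29, 29, 18, 9
The 3 values of 42 occupy positions 3–5 → average rank 4.
The 3 values of 29 occupy positions 6–8 → average rank 7.
Sample 1 values → pooled ranks: 53→2, 18→9, 42→4, 42→4, 9→10
Mean rank = (2 + 9 + 4 + 4 + 10) / 5 = 5.80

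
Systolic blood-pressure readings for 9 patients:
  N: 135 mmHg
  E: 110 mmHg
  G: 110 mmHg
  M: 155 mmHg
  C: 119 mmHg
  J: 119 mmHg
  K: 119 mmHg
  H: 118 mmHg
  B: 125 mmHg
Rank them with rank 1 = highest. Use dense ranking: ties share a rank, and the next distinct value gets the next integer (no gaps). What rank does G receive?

Sorted (descending): 155, 135, 125, 119, 119, 119, 118, 110, 110
The 3 values of 119 share dense rank 4.
The 2 values of 110 share dense rank 6.
Remaining distinct values take the next consecutive integers.
G has value 110 mmHg → rank 6.

6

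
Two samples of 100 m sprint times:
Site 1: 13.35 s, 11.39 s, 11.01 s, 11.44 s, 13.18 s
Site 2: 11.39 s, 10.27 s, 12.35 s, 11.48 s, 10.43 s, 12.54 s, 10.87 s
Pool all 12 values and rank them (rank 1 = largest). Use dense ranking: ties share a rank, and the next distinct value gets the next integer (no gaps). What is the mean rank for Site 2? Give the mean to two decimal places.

Sorted (descending): 13.35, 13.18, 12.54, 12.35, 11.48, 11.44, 11.39, 11.39, 11.01, 10.87, 10.43, 10.27
The 2 values of 11.39 share dense rank 7.
Remaining distinct values take the next consecutive integers.
Site 2 values → pooled ranks: 11.39→7, 10.27→11, 12.35→4, 11.48→5, 10.43→10, 12.54→3, 10.87→9
Mean rank = (7 + 11 + 4 + 5 + 10 + 3 + 9) / 7 = 7.00

7.00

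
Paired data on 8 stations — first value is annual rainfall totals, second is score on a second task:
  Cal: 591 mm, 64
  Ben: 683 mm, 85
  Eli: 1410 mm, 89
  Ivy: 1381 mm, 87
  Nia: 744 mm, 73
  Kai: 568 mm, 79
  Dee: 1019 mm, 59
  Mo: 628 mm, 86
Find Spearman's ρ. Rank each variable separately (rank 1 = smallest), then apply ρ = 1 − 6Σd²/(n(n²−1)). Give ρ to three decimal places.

Ranks of variable 1: 2, 4, 8, 7, 5, 1, 6, 3
Ranks of variable 2: 2, 5, 8, 7, 3, 4, 1, 6
d = r₁ − r₂: 0, -1, 0, 0, 2, -3, 5, -3
d²: 0, 1, 0, 0, 4, 9, 25, 9; Σd² = 48
ρ = 1 − 6·48/(8·63) = 1 − 288/504 = 0.429

0.429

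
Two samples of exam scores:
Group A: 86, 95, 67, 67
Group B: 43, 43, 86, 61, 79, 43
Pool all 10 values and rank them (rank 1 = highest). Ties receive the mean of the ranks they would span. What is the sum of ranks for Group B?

40.5

Sorted (descending): 95, 86, 86, 79, 67, 67, 61, 43, 43, 43
The 2 values of 86 occupy positions 2–3 → average rank (2+3)/2 = 2.5.
The 2 values of 67 occupy positions 5–6 → average rank (5+6)/2 = 5.5.
The 3 values of 43 occupy positions 8–10 → average rank 9.
Group B values → pooled ranks: 43→9, 43→9, 86→2.5, 61→7, 79→4, 43→9
Rank sum = 9 + 9 + 2.5 + 7 + 4 + 9 = 40.5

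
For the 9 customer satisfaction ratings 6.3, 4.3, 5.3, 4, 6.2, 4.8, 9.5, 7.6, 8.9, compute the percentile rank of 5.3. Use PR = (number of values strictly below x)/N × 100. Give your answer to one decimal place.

33.3

N = 9.
Strictly below 5.3: 3. Equal to 5.3: 1.
PR = 3/9 × 100 = 33.3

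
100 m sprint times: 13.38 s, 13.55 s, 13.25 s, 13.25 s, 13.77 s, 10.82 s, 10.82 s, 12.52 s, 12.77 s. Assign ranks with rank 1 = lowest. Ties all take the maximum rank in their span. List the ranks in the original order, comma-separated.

7, 8, 6, 6, 9, 2, 2, 3, 4

Sorted (ascending): 10.82, 10.82, 12.52, 12.77, 13.25, 13.25, 13.38, 13.55, 13.77
The 2 values of 10.82 occupy positions 1–2 → each gets rank 2.
The 2 values of 13.25 occupy positions 5–6 → each gets rank 6.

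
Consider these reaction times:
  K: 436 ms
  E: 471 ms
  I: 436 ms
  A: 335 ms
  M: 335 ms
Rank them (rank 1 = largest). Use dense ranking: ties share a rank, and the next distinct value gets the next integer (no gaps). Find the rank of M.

3

Sorted (descending): 471, 436, 436, 335, 335
The 2 values of 436 share dense rank 2.
The 2 values of 335 share dense rank 3.
Remaining distinct values take the next consecutive integers.
M has value 335 ms → rank 3.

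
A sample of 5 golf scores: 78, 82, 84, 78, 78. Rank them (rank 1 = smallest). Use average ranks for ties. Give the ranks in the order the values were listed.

Sorted (ascending): 78, 78, 78, 82, 84
The 3 values of 78 occupy positions 1–3 → average rank 2.

2, 4, 5, 2, 2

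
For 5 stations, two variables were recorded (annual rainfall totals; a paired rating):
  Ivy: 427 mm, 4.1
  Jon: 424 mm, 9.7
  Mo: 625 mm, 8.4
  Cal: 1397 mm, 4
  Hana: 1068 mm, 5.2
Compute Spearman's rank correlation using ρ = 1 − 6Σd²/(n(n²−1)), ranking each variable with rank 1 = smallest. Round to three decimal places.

Ranks of variable 1: 2, 1, 3, 5, 4
Ranks of variable 2: 2, 5, 4, 1, 3
d = r₁ − r₂: 0, -4, -1, 4, 1
d²: 0, 16, 1, 16, 1; Σd² = 34
ρ = 1 − 6·34/(5·24) = 1 − 204/120 = -0.700

-0.700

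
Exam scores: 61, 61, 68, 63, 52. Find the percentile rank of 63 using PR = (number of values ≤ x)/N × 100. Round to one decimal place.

80.0

N = 5.
Strictly below 63: 3. Equal to 63: 1.
PR = 4/5 × 100 = 80.0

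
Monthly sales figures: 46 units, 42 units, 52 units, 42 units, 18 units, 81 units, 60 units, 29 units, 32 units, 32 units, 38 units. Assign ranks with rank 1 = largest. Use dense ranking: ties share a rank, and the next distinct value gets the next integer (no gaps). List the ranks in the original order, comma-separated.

Sorted (descending): 81, 60, 52, 46, 42, 42, 38, 32, 32, 29, 18
The 2 values of 42 share dense rank 5.
The 2 values of 32 share dense rank 7.
Remaining distinct values take the next consecutive integers.

4, 5, 3, 5, 9, 1, 2, 8, 7, 7, 6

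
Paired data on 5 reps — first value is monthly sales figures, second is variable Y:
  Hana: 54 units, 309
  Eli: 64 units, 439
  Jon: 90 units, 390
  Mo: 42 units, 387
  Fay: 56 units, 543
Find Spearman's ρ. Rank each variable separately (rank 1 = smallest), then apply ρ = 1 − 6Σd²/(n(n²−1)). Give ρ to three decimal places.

Ranks of variable 1: 2, 4, 5, 1, 3
Ranks of variable 2: 1, 4, 3, 2, 5
d = r₁ − r₂: 1, 0, 2, -1, -2
d²: 1, 0, 4, 1, 4; Σd² = 10
ρ = 1 − 6·10/(5·24) = 1 − 60/120 = 0.500

0.500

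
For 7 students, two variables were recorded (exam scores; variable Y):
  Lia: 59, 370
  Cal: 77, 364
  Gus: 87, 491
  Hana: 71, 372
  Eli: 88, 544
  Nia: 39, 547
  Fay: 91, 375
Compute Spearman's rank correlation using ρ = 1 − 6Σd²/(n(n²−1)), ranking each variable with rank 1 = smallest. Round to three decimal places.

Ranks of variable 1: 2, 4, 5, 3, 6, 1, 7
Ranks of variable 2: 2, 1, 5, 3, 6, 7, 4
d = r₁ − r₂: 0, 3, 0, 0, 0, -6, 3
d²: 0, 9, 0, 0, 0, 36, 9; Σd² = 54
ρ = 1 − 6·54/(7·48) = 1 − 324/336 = 0.036

0.036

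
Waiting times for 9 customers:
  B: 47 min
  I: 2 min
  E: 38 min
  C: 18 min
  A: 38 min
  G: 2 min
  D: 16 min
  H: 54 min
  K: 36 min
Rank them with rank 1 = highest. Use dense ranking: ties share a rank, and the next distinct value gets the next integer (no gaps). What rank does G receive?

7

Sorted (descending): 54, 47, 38, 38, 36, 18, 16, 2, 2
The 2 values of 38 share dense rank 3.
The 2 values of 2 share dense rank 7.
Remaining distinct values take the next consecutive integers.
G has value 2 min → rank 7.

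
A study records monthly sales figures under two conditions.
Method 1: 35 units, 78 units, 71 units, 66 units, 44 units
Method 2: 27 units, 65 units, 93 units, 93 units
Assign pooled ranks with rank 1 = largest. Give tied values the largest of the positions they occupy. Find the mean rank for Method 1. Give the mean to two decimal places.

Sorted (descending): 93, 93, 78, 71, 66, 65, 44, 35, 27
The 2 values of 93 occupy positions 1–2 → each gets rank 2.
Method 1 values → pooled ranks: 35→8, 78→3, 71→4, 66→5, 44→7
Mean rank = (8 + 3 + 4 + 5 + 7) / 5 = 5.40

5.40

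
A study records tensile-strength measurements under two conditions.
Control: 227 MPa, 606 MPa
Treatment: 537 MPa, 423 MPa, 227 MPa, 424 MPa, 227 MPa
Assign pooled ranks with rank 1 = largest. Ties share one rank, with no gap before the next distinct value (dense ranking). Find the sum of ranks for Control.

Sorted (descending): 606, 537, 424, 423, 227, 227, 227
The 3 values of 227 share dense rank 5.
Remaining distinct values take the next consecutive integers.
Control values → pooled ranks: 227→5, 606→1
Rank sum = 5 + 1 = 6

6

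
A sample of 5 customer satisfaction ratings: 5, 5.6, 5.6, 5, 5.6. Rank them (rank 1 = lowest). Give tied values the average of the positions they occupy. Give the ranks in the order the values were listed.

Sorted (ascending): 5, 5, 5.6, 5.6, 5.6
The 2 values of 5 occupy positions 1–2 → average rank (1+2)/2 = 1.5.
The 3 values of 5.6 occupy positions 3–5 → average rank 4.

1.5, 4, 4, 1.5, 4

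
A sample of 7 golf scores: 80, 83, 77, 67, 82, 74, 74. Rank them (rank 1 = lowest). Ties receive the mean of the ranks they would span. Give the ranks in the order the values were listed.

Sorted (ascending): 67, 74, 74, 77, 80, 82, 83
The 2 values of 74 occupy positions 2–3 → average rank (2+3)/2 = 2.5.

5, 7, 4, 1, 6, 2.5, 2.5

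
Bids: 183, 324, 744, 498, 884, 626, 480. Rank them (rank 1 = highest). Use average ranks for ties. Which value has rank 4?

498

Sorted (descending): 884, 744, 626, 498, 480, 324, 183
No ties — each value takes its position as its rank.
Rank 4 → value 498.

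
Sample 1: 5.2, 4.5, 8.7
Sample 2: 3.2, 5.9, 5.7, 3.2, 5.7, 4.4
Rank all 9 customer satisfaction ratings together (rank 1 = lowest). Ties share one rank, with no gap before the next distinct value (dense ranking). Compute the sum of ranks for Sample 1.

14

Sorted (ascending): 3.2, 3.2, 4.4, 4.5, 5.2, 5.7, 5.7, 5.9, 8.7
The 2 values of 3.2 share dense rank 1.
The 2 values of 5.7 share dense rank 5.
Remaining distinct values take the next consecutive integers.
Sample 1 values → pooled ranks: 5.2→4, 4.5→3, 8.7→7
Rank sum = 4 + 3 + 7 = 14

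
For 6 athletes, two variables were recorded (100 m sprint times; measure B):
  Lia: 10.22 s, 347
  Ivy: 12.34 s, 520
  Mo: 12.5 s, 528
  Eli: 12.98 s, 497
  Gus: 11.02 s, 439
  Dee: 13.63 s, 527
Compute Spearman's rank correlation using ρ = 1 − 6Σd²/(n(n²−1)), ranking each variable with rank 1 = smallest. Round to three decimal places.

Ranks of variable 1: 1, 3, 4, 5, 2, 6
Ranks of variable 2: 1, 4, 6, 3, 2, 5
d = r₁ − r₂: 0, -1, -2, 2, 0, 1
d²: 0, 1, 4, 4, 0, 1; Σd² = 10
ρ = 1 − 6·10/(6·35) = 1 − 60/210 = 0.714

0.714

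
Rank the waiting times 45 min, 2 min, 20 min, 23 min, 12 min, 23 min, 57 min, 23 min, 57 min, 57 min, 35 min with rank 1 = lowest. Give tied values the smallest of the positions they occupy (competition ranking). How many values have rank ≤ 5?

Sorted (ascending): 2, 12, 20, 23, 23, 23, 35, 45, 57, 57, 57
The 3 values of 23 occupy positions 4–6 → each gets rank 4.
The 3 values of 57 occupy positions 9–11 → each gets rank 9.
Ranks ≤ 5: {1, 2, 3, 4, 4, 4} → 6 values.

6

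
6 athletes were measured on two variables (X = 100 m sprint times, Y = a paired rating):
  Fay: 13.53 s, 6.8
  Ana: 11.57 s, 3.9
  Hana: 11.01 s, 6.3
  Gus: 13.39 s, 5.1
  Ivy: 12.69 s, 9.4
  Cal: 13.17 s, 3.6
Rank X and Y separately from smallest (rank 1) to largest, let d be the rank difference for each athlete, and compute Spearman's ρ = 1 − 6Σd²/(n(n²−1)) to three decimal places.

0.086

Ranks of variable 1: 6, 2, 1, 5, 3, 4
Ranks of variable 2: 5, 2, 4, 3, 6, 1
d = r₁ − r₂: 1, 0, -3, 2, -3, 3
d²: 1, 0, 9, 4, 9, 9; Σd² = 32
ρ = 1 − 6·32/(6·35) = 1 − 192/210 = 0.086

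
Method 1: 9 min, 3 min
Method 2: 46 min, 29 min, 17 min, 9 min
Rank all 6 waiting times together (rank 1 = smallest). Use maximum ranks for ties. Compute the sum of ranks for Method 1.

4

Sorted (ascending): 3, 9, 9, 17, 29, 46
The 2 values of 9 occupy positions 2–3 → each gets rank 3.
Method 1 values → pooled ranks: 9→3, 3→1
Rank sum = 3 + 1 = 4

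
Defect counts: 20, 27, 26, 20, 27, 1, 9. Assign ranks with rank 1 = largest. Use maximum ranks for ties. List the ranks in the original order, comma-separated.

5, 2, 3, 5, 2, 7, 6

Sorted (descending): 27, 27, 26, 20, 20, 9, 1
The 2 values of 27 occupy positions 1–2 → each gets rank 2.
The 2 values of 20 occupy positions 4–5 → each gets rank 5.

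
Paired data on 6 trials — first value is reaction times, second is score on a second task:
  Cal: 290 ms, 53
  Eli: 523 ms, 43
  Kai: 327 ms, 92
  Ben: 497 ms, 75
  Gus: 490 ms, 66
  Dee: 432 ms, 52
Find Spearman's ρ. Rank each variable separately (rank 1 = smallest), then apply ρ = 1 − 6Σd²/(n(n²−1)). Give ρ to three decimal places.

-0.314

Ranks of variable 1: 1, 6, 2, 5, 4, 3
Ranks of variable 2: 3, 1, 6, 5, 4, 2
d = r₁ − r₂: -2, 5, -4, 0, 0, 1
d²: 4, 25, 16, 0, 0, 1; Σd² = 46
ρ = 1 − 6·46/(6·35) = 1 − 276/210 = -0.314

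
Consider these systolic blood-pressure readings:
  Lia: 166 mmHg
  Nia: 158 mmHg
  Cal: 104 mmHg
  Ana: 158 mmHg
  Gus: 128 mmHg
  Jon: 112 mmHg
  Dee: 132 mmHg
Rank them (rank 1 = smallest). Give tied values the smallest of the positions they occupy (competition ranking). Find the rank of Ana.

Sorted (ascending): 104, 112, 128, 132, 158, 158, 166
The 2 values of 158 occupy positions 5–6 → each gets rank 5.
Ana has value 158 mmHg → rank 5.

5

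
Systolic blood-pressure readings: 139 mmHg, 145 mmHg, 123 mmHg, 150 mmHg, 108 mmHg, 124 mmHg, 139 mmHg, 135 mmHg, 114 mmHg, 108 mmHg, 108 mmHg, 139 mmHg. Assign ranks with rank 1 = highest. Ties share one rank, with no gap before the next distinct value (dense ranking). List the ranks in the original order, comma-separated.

3, 2, 6, 1, 8, 5, 3, 4, 7, 8, 8, 3

Sorted (descending): 150, 145, 139, 139, 139, 135, 124, 123, 114, 108, 108, 108
The 3 values of 139 share dense rank 3.
The 3 values of 108 share dense rank 8.
Remaining distinct values take the next consecutive integers.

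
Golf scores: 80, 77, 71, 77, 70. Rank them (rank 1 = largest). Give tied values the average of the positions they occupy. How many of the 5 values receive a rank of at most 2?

1

Sorted (descending): 80, 77, 77, 71, 70
The 2 values of 77 occupy positions 2–3 → average rank (2+3)/2 = 2.5.
Ranks ≤ 2: {1} → 1 value.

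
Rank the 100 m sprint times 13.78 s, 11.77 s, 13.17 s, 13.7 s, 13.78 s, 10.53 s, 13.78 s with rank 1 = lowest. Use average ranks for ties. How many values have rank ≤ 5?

Sorted (ascending): 10.53, 11.77, 13.17, 13.7, 13.78, 13.78, 13.78
The 3 values of 13.78 occupy positions 5–7 → average rank 6.
Ranks ≤ 5: {1, 2, 3, 4} → 4 values.

4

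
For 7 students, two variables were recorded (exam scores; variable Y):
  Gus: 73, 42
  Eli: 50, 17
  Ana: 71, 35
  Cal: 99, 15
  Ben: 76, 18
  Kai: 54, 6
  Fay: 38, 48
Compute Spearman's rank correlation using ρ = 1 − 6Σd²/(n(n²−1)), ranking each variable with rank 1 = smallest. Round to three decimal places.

Ranks of variable 1: 5, 2, 4, 7, 6, 3, 1
Ranks of variable 2: 6, 3, 5, 2, 4, 1, 7
d = r₁ − r₂: -1, -1, -1, 5, 2, 2, -6
d²: 1, 1, 1, 25, 4, 4, 36; Σd² = 72
ρ = 1 − 6·72/(7·48) = 1 − 432/336 = -0.286

-0.286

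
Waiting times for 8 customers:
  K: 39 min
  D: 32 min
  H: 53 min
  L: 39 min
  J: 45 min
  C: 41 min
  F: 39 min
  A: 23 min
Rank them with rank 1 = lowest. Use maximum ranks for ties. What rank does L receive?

Sorted (ascending): 23, 32, 39, 39, 39, 41, 45, 53
The 3 values of 39 occupy positions 3–5 → each gets rank 5.
L has value 39 min → rank 5.

5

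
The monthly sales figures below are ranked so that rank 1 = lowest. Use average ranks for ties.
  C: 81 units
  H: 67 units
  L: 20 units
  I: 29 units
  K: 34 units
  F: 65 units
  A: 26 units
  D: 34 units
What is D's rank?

Sorted (ascending): 20, 26, 29, 34, 34, 65, 67, 81
The 2 values of 34 occupy positions 4–5 → average rank (4+5)/2 = 4.5.
D has value 34 units → rank 4.5.

4.5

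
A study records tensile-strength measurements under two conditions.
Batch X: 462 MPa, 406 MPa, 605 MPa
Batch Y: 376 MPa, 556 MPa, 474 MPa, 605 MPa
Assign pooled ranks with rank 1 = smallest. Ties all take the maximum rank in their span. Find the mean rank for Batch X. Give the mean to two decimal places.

Sorted (ascending): 376, 406, 462, 474, 556, 605, 605
The 2 values of 605 occupy positions 6–7 → each gets rank 7.
Batch X values → pooled ranks: 462→3, 406→2, 605→7
Mean rank = (3 + 2 + 7) / 3 = 4.00

4.00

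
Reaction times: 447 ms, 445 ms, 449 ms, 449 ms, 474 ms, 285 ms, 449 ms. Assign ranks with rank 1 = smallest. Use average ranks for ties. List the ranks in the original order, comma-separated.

3, 2, 5, 5, 7, 1, 5

Sorted (ascending): 285, 445, 447, 449, 449, 449, 474
The 3 values of 449 occupy positions 4–6 → average rank 5.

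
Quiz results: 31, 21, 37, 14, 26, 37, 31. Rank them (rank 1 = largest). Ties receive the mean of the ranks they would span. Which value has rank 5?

26

Sorted (descending): 37, 37, 31, 31, 26, 21, 14
The 2 values of 37 occupy positions 1–2 → average rank (1+2)/2 = 1.5.
The 2 values of 31 occupy positions 3–4 → average rank (3+4)/2 = 3.5.
Rank 5 → value 26.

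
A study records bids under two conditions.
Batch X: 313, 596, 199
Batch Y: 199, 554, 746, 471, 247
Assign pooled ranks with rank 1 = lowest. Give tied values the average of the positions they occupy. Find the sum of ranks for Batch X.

12.5

Sorted (ascending): 199, 199, 247, 313, 471, 554, 596, 746
The 2 values of 199 occupy positions 1–2 → average rank (1+2)/2 = 1.5.
Batch X values → pooled ranks: 313→4, 596→7, 199→1.5
Rank sum = 4 + 7 + 1.5 = 12.5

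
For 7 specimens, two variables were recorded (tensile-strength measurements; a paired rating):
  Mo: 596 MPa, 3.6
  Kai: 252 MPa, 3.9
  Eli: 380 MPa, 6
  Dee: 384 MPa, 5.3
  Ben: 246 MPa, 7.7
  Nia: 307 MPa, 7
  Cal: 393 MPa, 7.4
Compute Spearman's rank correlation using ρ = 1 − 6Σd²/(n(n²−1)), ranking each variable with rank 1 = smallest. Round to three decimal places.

Ranks of variable 1: 7, 2, 4, 5, 1, 3, 6
Ranks of variable 2: 1, 2, 4, 3, 7, 5, 6
d = r₁ − r₂: 6, 0, 0, 2, -6, -2, 0
d²: 36, 0, 0, 4, 36, 4, 0; Σd² = 80
ρ = 1 − 6·80/(7·48) = 1 − 480/336 = -0.429

-0.429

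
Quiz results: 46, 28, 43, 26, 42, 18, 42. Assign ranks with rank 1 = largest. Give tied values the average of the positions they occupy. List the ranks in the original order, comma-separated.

1, 5, 2, 6, 3.5, 7, 3.5

Sorted (descending): 46, 43, 42, 42, 28, 26, 18
The 2 values of 42 occupy positions 3–4 → average rank (3+4)/2 = 3.5.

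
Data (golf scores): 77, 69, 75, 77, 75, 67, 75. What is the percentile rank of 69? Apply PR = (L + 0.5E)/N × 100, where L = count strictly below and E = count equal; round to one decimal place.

N = 7.
Strictly below 69: 1. Equal to 69: 1.
PR = (1 + 0.5·1)/7 × 100 = 21.4

21.4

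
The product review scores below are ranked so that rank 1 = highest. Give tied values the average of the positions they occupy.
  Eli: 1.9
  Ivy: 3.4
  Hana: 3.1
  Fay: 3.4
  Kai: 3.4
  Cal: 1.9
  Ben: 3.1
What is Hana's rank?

Sorted (descending): 3.4, 3.4, 3.4, 3.1, 3.1, 1.9, 1.9
The 3 values of 3.4 occupy positions 1–3 → average rank 2.
The 2 values of 3.1 occupy positions 4–5 → average rank (4+5)/2 = 4.5.
The 2 values of 1.9 occupy positions 6–7 → average rank (6+7)/2 = 6.5.
Hana has value 3.1 → rank 4.5.

4.5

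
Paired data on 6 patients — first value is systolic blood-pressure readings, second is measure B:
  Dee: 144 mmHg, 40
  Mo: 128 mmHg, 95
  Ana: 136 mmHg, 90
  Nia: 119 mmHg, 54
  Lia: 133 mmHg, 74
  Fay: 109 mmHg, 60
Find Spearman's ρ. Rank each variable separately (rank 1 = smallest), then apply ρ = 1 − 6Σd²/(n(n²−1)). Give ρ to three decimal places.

-0.086

Ranks of variable 1: 6, 3, 5, 2, 4, 1
Ranks of variable 2: 1, 6, 5, 2, 4, 3
d = r₁ − r₂: 5, -3, 0, 0, 0, -2
d²: 25, 9, 0, 0, 0, 4; Σd² = 38
ρ = 1 − 6·38/(6·35) = 1 − 228/210 = -0.086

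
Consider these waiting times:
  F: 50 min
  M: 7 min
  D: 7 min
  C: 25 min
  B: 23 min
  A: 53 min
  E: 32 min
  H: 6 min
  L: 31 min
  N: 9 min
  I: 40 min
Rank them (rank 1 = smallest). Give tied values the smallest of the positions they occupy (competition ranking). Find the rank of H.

1

Sorted (ascending): 6, 7, 7, 9, 23, 25, 31, 32, 40, 50, 53
The 2 values of 7 occupy positions 2–3 → each gets rank 2.
H has value 6 min → rank 1.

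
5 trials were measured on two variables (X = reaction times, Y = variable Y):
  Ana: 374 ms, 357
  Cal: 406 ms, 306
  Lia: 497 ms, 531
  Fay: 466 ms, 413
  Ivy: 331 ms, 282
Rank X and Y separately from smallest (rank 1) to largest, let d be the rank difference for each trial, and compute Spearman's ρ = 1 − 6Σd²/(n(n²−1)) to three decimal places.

Ranks of variable 1: 2, 3, 5, 4, 1
Ranks of variable 2: 3, 2, 5, 4, 1
d = r₁ − r₂: -1, 1, 0, 0, 0
d²: 1, 1, 0, 0, 0; Σd² = 2
ρ = 1 − 6·2/(5·24) = 1 − 12/120 = 0.900

0.900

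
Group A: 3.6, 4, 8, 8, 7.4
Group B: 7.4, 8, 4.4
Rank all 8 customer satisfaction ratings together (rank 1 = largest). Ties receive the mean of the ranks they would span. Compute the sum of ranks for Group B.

Sorted (descending): 8, 8, 8, 7.4, 7.4, 4.4, 4, 3.6
The 3 values of 8 occupy positions 1–3 → average rank 2.
The 2 values of 7.4 occupy positions 4–5 → average rank (4+5)/2 = 4.5.
Group B values → pooled ranks: 7.4→4.5, 8→2, 4.4→6
Rank sum = 4.5 + 2 + 6 = 12.5

12.5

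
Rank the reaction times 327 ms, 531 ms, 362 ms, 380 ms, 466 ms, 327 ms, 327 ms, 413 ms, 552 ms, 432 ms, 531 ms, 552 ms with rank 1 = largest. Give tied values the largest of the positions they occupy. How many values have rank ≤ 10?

Sorted (descending): 552, 552, 531, 531, 466, 432, 413, 380, 362, 327, 327, 327
The 2 values of 552 occupy positions 1–2 → each gets rank 2.
The 2 values of 531 occupy positions 3–4 → each gets rank 4.
The 3 values of 327 occupy positions 10–12 → each gets rank 12.
Ranks ≤ 10: {2, 2, 4, 4, 5, 6, 7, 8, 9} → 9 values.

9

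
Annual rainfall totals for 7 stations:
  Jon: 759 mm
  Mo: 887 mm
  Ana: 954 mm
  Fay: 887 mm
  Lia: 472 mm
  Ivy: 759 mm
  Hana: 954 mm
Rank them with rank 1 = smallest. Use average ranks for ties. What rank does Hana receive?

6.5

Sorted (ascending): 472, 759, 759, 887, 887, 954, 954
The 2 values of 759 occupy positions 2–3 → average rank (2+3)/2 = 2.5.
The 2 values of 887 occupy positions 4–5 → average rank (4+5)/2 = 4.5.
The 2 values of 954 occupy positions 6–7 → average rank (6+7)/2 = 6.5.
Hana has value 954 mm → rank 6.5.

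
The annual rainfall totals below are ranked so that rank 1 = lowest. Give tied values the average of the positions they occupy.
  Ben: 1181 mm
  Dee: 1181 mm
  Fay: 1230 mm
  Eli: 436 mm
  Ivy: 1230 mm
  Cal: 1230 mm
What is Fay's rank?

5

Sorted (ascending): 436, 1181, 1181, 1230, 1230, 1230
The 2 values of 1181 occupy positions 2–3 → average rank (2+3)/2 = 2.5.
The 3 values of 1230 occupy positions 4–6 → average rank 5.
Fay has value 1230 mm → rank 5.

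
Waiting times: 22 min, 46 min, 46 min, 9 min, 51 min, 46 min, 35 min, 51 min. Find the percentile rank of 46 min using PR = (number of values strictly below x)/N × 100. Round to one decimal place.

N = 8.
Strictly below 46: 3. Equal to 46: 3.
PR = 3/8 × 100 = 37.5

37.5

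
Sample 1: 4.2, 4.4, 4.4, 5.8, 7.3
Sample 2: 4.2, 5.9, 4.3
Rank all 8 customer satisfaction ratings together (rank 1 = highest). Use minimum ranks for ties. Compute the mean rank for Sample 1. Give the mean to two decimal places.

3.80

Sorted (descending): 7.3, 5.9, 5.8, 4.4, 4.4, 4.3, 4.2, 4.2
The 2 values of 4.4 occupy positions 4–5 → each gets rank 4.
The 2 values of 4.2 occupy positions 7–8 → each gets rank 7.
Sample 1 values → pooled ranks: 4.2→7, 4.4→4, 4.4→4, 5.8→3, 7.3→1
Mean rank = (7 + 4 + 4 + 3 + 1) / 5 = 3.80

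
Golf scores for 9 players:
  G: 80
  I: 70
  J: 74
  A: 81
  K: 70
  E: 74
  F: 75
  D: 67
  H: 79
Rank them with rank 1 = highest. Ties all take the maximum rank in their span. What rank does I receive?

Sorted (descending): 81, 80, 79, 75, 74, 74, 70, 70, 67
The 2 values of 74 occupy positions 5–6 → each gets rank 6.
The 2 values of 70 occupy positions 7–8 → each gets rank 8.
I has value 70 → rank 8.

8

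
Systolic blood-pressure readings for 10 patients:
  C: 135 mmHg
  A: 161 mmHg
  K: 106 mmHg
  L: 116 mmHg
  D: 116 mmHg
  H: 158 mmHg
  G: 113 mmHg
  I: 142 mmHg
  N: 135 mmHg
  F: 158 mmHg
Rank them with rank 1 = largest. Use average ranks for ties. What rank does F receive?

Sorted (descending): 161, 158, 158, 142, 135, 135, 116, 116, 113, 106
The 2 values of 158 occupy positions 2–3 → average rank (2+3)/2 = 2.5.
The 2 values of 135 occupy positions 5–6 → average rank (5+6)/2 = 5.5.
The 2 values of 116 occupy positions 7–8 → average rank (7+8)/2 = 7.5.
F has value 158 mmHg → rank 2.5.

2.5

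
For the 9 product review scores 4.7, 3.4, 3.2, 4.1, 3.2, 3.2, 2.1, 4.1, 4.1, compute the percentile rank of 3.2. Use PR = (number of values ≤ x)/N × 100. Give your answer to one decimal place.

44.4

N = 9.
Strictly below 3.2: 1. Equal to 3.2: 3.
PR = 4/9 × 100 = 44.4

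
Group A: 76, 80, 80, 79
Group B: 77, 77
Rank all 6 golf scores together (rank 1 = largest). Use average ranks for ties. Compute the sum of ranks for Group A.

12

Sorted (descending): 80, 80, 79, 77, 77, 76
The 2 values of 80 occupy positions 1–2 → average rank (1+2)/2 = 1.5.
The 2 values of 77 occupy positions 4–5 → average rank (4+5)/2 = 4.5.
Group A values → pooled ranks: 76→6, 80→1.5, 80→1.5, 79→3
Rank sum = 6 + 1.5 + 1.5 + 3 = 12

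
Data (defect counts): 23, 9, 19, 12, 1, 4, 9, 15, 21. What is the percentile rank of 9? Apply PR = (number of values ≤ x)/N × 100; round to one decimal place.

N = 9.
Strictly below 9: 2. Equal to 9: 2.
PR = 4/9 × 100 = 44.4

44.4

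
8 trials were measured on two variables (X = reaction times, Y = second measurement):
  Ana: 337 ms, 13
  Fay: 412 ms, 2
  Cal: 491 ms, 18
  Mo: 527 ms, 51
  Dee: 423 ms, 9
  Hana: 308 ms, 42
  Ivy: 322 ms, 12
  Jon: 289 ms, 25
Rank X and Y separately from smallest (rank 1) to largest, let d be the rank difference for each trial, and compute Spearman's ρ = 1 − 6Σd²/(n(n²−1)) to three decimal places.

Ranks of variable 1: 4, 5, 7, 8, 6, 2, 3, 1
Ranks of variable 2: 4, 1, 5, 8, 2, 7, 3, 6
d = r₁ − r₂: 0, 4, 2, 0, 4, -5, 0, -5
d²: 0, 16, 4, 0, 16, 25, 0, 25; Σd² = 86
ρ = 1 − 6·86/(8·63) = 1 − 516/504 = -0.024

-0.024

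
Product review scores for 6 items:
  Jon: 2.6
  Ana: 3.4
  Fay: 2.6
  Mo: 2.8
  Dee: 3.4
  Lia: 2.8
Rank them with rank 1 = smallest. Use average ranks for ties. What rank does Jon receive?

1.5

Sorted (ascending): 2.6, 2.6, 2.8, 2.8, 3.4, 3.4
The 2 values of 2.6 occupy positions 1–2 → average rank (1+2)/2 = 1.5.
The 2 values of 2.8 occupy positions 3–4 → average rank (3+4)/2 = 3.5.
The 2 values of 3.4 occupy positions 5–6 → average rank (5+6)/2 = 5.5.
Jon has value 2.6 → rank 1.5.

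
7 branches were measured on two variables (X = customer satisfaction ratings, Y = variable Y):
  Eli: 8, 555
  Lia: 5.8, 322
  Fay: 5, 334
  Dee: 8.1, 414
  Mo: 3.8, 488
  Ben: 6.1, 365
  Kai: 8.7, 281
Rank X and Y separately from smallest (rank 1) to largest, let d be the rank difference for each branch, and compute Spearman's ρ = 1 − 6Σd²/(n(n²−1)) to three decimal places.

-0.214

Ranks of variable 1: 5, 3, 2, 6, 1, 4, 7
Ranks of variable 2: 7, 2, 3, 5, 6, 4, 1
d = r₁ − r₂: -2, 1, -1, 1, -5, 0, 6
d²: 4, 1, 1, 1, 25, 0, 36; Σd² = 68
ρ = 1 − 6·68/(7·48) = 1 − 408/336 = -0.214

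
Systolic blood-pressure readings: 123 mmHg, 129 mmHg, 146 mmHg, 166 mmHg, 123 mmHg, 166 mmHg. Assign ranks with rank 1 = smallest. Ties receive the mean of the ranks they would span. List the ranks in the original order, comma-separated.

1.5, 3, 4, 5.5, 1.5, 5.5

Sorted (ascending): 123, 123, 129, 146, 166, 166
The 2 values of 123 occupy positions 1–2 → average rank (1+2)/2 = 1.5.
The 2 values of 166 occupy positions 5–6 → average rank (5+6)/2 = 5.5.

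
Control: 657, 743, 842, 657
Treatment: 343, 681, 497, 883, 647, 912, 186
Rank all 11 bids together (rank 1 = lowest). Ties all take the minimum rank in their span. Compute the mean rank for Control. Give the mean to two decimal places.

Sorted (ascending): 186, 343, 497, 647, 657, 657, 681, 743, 842, 883, 912
The 2 values of 657 occupy positions 5–6 → each gets rank 5.
Control values → pooled ranks: 657→5, 743→8, 842→9, 657→5
Mean rank = (5 + 8 + 9 + 5) / 4 = 6.75

6.75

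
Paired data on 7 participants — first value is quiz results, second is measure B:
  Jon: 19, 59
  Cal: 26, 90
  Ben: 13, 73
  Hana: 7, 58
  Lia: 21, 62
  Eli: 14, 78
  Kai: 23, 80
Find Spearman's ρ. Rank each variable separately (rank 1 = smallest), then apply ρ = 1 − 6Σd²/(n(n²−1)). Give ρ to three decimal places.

Ranks of variable 1: 4, 7, 2, 1, 5, 3, 6
Ranks of variable 2: 2, 7, 4, 1, 3, 5, 6
d = r₁ − r₂: 2, 0, -2, 0, 2, -2, 0
d²: 4, 0, 4, 0, 4, 4, 0; Σd² = 16
ρ = 1 − 6·16/(7·48) = 1 − 96/336 = 0.714

0.714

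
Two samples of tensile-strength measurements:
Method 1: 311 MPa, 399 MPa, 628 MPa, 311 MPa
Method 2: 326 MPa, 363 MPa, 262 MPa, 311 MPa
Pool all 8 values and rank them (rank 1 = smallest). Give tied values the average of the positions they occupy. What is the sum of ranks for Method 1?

Sorted (ascending): 262, 311, 311, 311, 326, 363, 399, 628
The 3 values of 311 occupy positions 2–4 → average rank 3.
Method 1 values → pooled ranks: 311→3, 399→7, 628→8, 311→3
Rank sum = 3 + 7 + 8 + 3 = 21

21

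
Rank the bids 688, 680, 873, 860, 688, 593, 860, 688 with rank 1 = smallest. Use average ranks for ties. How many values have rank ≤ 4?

Sorted (ascending): 593, 680, 688, 688, 688, 860, 860, 873
The 3 values of 688 occupy positions 3–5 → average rank 4.
The 2 values of 860 occupy positions 6–7 → average rank (6+7)/2 = 6.5.
Ranks ≤ 4: {1, 2, 4, 4, 4} → 5 values.

5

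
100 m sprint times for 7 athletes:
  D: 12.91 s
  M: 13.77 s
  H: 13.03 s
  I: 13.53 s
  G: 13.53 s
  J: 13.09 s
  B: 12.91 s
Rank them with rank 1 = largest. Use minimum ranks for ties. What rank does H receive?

5

Sorted (descending): 13.77, 13.53, 13.53, 13.09, 13.03, 12.91, 12.91
The 2 values of 13.53 occupy positions 2–3 → each gets rank 2.
The 2 values of 12.91 occupy positions 6–7 → each gets rank 6.
H has value 13.03 s → rank 5.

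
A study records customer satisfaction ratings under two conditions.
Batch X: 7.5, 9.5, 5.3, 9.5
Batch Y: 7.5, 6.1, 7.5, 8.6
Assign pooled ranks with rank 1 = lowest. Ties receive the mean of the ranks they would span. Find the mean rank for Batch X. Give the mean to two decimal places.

5.00

Sorted (ascending): 5.3, 6.1, 7.5, 7.5, 7.5, 8.6, 9.5, 9.5
The 3 values of 7.5 occupy positions 3–5 → average rank 4.
The 2 values of 9.5 occupy positions 7–8 → average rank (7+8)/2 = 7.5.
Batch X values → pooled ranks: 7.5→4, 9.5→7.5, 5.3→1, 9.5→7.5
Mean rank = (4 + 7.5 + 1 + 7.5) / 4 = 5.00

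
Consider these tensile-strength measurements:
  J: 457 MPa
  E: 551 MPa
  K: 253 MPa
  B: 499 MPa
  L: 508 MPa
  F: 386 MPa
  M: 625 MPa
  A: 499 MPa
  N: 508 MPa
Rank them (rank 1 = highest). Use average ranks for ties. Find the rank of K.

9

Sorted (descending): 625, 551, 508, 508, 499, 499, 457, 386, 253
The 2 values of 508 occupy positions 3–4 → average rank (3+4)/2 = 3.5.
The 2 values of 499 occupy positions 5–6 → average rank (5+6)/2 = 5.5.
K has value 253 MPa → rank 9.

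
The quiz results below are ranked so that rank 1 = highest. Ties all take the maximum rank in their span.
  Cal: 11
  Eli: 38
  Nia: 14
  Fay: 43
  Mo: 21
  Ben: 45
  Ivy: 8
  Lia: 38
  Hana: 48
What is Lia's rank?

5

Sorted (descending): 48, 45, 43, 38, 38, 21, 14, 11, 8
The 2 values of 38 occupy positions 4–5 → each gets rank 5.
Lia has value 38 → rank 5.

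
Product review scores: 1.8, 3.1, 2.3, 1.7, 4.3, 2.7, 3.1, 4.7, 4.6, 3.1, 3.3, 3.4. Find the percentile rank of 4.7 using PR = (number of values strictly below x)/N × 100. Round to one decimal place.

91.7

N = 12.
Strictly below 4.7: 11. Equal to 4.7: 1.
PR = 11/12 × 100 = 91.7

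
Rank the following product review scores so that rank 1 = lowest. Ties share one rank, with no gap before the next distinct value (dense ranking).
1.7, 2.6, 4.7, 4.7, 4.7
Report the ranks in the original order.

1, 2, 3, 3, 3

Sorted (ascending): 1.7, 2.6, 4.7, 4.7, 4.7
The 3 values of 4.7 share dense rank 3.
Remaining distinct values take the next consecutive integers.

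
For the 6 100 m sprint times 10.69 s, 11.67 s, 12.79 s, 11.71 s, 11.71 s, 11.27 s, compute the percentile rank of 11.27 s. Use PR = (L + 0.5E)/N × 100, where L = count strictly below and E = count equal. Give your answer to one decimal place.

N = 6.
Strictly below 11.27: 1. Equal to 11.27: 1.
PR = (1 + 0.5·1)/6 × 100 = 25.0

25.0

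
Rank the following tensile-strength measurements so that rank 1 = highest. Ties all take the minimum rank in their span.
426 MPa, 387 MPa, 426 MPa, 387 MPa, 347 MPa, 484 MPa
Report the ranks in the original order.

Sorted (descending): 484, 426, 426, 387, 387, 347
The 2 values of 426 occupy positions 2–3 → each gets rank 2.
The 2 values of 387 occupy positions 4–5 → each gets rank 4.

2, 4, 2, 4, 6, 1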